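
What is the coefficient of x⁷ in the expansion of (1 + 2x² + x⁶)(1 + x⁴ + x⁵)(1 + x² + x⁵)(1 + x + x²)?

(1 + 2x² + x⁶) has coefficients 1,0,2,0,0,0,1 for degrees 0…6.
(1 + x⁴ + x⁵) has coefficients 1,0,0,0,1,1,0,0 for degrees 0…7.
Multiplying by (1 + x² + x⁵) gives running coefficients 1,0,1,0,1,2,1,1 for degrees 0…7.
Finally multiplying by (1 + x + x²), the product of all factors after the first has coefficients 1,1,2,1,2,3,4,4 for degrees 0…7.
[x⁷] = 1·4 + 2·3 + 1·1 = 11.

11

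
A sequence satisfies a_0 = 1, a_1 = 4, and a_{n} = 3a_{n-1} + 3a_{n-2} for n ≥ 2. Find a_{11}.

2432187

The ordinary generating function has denominator 1 - 3y - 3y^2.
Iterating the recurrence: a_0,…,a_{11} = 1, 4, 15, 57, 216, 819, 3105, 11772, 44631, 169209, 641520, 2432187.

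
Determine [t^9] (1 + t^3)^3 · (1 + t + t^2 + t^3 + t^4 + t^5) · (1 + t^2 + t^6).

(1 + t^3)^3 has coefficients 1,0,0,3,0,0,3,0,0,1 for degrees 0…9.
(1 + t + t^2 + t^3 + t^4 + t^5) has coefficients 1,1,1,1,1,1,0,0,0,0 for degrees 0…9.
Finally multiplying by (1 + t^2 + t^6), the product of all factors after the first has coefficients 1,1,2,2,2,2,2,2,1,1 for degrees 0…9.
[t^9] = 1·1 + 3·2 + 3·2 + 1·1 = 14.

14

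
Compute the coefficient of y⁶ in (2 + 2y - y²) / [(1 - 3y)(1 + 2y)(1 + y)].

Partial fractions give a closed form: a_n = (23/20)·3^n + (3/5)·(-2)^n + (1/4)·(-1)^n.
At n = 6: a_6 = 877.

877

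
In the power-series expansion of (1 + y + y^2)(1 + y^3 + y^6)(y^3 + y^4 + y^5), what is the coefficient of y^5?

(1 + y + y^2) has coefficients 1,1,1 for degrees 0…2.
(1 + y^3 + y^6) has coefficients 1,0,0,1,0,0 for degrees 0…5.
Finally multiplying by (y^3 + y^4 + y^5), the product of all factors after the first has coefficients 0,0,0,1,1,1 for degrees 0…5.
[y^5] = 1·1 + 1·1 + 1·1 = 3.

3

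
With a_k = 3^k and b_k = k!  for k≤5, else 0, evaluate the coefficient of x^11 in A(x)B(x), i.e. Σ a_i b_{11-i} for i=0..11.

454896

Write out a_i and b_{11-i} for i = 0,…,11 and sum the products.
Σ = 1·0 + 3·0 + 9·0 + 27·0 + 81·0 + 243·0 + 729·120 + 2187·24 + 6561·6 + 19683·2 + 59049·1 + 177147·1 = 454896.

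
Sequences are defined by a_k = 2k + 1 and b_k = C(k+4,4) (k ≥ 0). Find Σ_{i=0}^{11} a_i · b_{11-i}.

The convolution is the t^11 coefficient of A(t)B(t).
Σ = 1·1365 + 3·1001 + 5·715 + 7·495 + 9·330 + 11·210 + 13·126 + 15·70 + 17·35 + 19·15 + 21·5 + 23·1 = 20384.

20384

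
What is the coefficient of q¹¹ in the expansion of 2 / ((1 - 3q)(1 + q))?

Partial fractions give a closed form: a_n = (3/2)·3^n + (1/2)·(-1)^n.
At n = 11: a_11 = 265720.

265720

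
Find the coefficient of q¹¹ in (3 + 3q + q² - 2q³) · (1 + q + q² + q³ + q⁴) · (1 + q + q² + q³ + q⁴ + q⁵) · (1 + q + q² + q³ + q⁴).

(3 + 3q + q² - 2q³) has coefficients 3,3,1,-2 for degrees 0…3.
(1 + q + q² + q³ + q⁴) has coefficients 1,1,1,1,1,0,0,0,0,0,0,0 for degrees 0…11.
Multiplying by (1 + q + q² + q³ + q⁴ + q⁵) gives running coefficients 1,2,3,4,5,5,4,3,2,1,0,0 for degrees 0…11.
Finally multiplying by (1 + q + q² + q³ + q⁴), the product of all factors after the first has coefficients 1,3,6,10,15,19,21,21,19,15,10,6 for degrees 0…11.
[q¹¹] = 3·6 + 3·10 + 1·15 − 2·19 = 25.

25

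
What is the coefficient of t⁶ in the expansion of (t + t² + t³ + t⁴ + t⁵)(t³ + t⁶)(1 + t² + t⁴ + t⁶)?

2

(t + t² + t³ + t⁴ + t⁵) has coefficients 0,1,1,1,1,1 for degrees 0…5.
(t³ + t⁶) has coefficients 0,0,0,1,0,0,1 for degrees 0…6.
Finally multiplying by (1 + t² + t⁴ + t⁶), the product of all factors after the first has coefficients 0,0,0,1,0,1,1 for degrees 0…6.
[t⁶] = 1·1 + 1·0 + 1·1 + 1·0 + 1·0 = 2.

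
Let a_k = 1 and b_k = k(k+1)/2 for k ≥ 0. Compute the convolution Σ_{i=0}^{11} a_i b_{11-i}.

286

This is [x^11] in the product of the two ordinary generating functions.
Σ = 1·66 + 1·55 + 1·45 + 1·36 + 1·28 + 1·21 + 1·15 + 1·10 + 1·6 + 1·3 + 1·1 + 1·0 = 286.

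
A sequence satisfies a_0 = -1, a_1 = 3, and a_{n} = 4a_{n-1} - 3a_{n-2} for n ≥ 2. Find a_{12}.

The ordinary generating function has denominator 1 - 4z + 3z^2.
Iterating the recurrence: a_0,…,a_{12} = -1, 3, 15, 51, 159, 483, 1455, 4371, 13119, 39363, 118095, 354291, 1062879.

1062879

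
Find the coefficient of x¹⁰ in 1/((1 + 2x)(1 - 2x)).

Partial fractions give a closed form: a_n = (1/2)·(-2)^n + (1/2)·2^n.
At n = 10: a_10 = 1024.

1024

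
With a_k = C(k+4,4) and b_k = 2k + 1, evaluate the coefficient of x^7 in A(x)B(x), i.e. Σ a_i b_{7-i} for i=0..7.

2640

This is [x^7] in the product of the two ordinary generating functions.
Σ = 1·15 + 5·13 + 15·11 + 35·9 + 70·7 + 126·5 + 210·3 + 330·1 = 2640.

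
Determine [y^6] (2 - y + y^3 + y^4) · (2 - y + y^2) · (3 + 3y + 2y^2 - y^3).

(2 - y + y^3 + y^4) has coefficients 2,-1,0,1,1 for degrees 0…4.
(2 - y + y^2) has coefficients 2,-1,1,0,0,0,0 for degrees 0…6.
Finally multiplying by (3 + 3y + 2y^2 - y^3), the product of all factors after the first has coefficients 6,3,4,-1,3,-1,0 for degrees 0…6.
[y^6] = 2·0 − 1·(-1) + 1·(-1) + 1·4 = 4.

4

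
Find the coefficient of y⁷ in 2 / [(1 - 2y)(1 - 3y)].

The denominator gives the recurrence a_n = 5a_(n−1) − 6a_(n−2) for n ≥ 2; the numerator fixes a_0 = 2, a_1 = 10.
Iterating: 2, 10, 38, 130, 422, 1330, 4118, 12610, so a_7 = 12610.

12610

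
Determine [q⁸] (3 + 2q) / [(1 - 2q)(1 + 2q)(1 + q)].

Partial fractions give a closed form: a_n = (4/3)·2^n + (2)·(-2)^n + (-1/3)·(-1)^n.
At n = 8: a_8 = 853.

853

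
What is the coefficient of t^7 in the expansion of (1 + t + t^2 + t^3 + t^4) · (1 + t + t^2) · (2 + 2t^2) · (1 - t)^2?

(1 + t + t^2 + t^3 + t^4) has coefficients 1,1,1,1,1 for degrees 0…4.
(1 + t + t^2) has coefficients 1,1,1,0,0,0,0,0 for degrees 0…7.
Multiplying by (2 + 2t^2) gives running coefficients 2,2,4,2,2,0,0,0 for degrees 0…7.
Finally multiplying by (1 - t)^2, the product of all factors after the first has coefficients 2,-2,2,-4,2,-2,2,0 for degrees 0…7.
[t^7] = 1·0 + 1·2 + 1·(-2) + 1·2 + 1·(-4) = -2.

-2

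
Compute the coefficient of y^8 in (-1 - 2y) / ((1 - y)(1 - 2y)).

-1021

The denominator gives the recurrence a_n = 3a_(n−1) − 2a_(n−2) for n ≥ 2; the numerator fixes a_0 = -1, a_1 = -5.
Iterating: -1, -5, -13, -29, -61, -125, -253, -509, -1021, so a_8 = -1021.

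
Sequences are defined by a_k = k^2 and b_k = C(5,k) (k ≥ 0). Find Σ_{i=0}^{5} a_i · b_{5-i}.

240

The convolution is the t^5 coefficient of A(t)B(t).
Σ = 0·1 + 1·5 + 4·10 + 9·10 + 16·5 + 25·1 = 240.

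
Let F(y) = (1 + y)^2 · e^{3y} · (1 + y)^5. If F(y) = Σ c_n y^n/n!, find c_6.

The EGF product rule gives c_6 = Σ_{k_1+k_2+k_3=6} C(6; k_1,k_2,k_3) · ∏ g_i(k_i), where (1+y)^2 gives the falling factorial (2)_k; e^{3y} gives (3)^k; (1+y)^5 gives the falling factorial (5)_k.
g_1(k) for k = 0…6: 1, 2, 2, 0, 0, 0, 0.
g_2(k) for k = 0…6: 1, 3, 9, 27, 81, 243, 729.
g_3(k) for k = 0…6: 1, 5, 20, 60, 120, 120, 0.
First combine the last two factors: h(k) = Σ_j C(k,j)·g_2(j)·g_3(k−j) for k = 0…6: 1, 8, 59, 402, 2541, 14988, 83079.
c_6 = Σ_k C(6,k)·g_1(k)·h(6−k) = 1·1·83079 + 6·2·14988 + 15·2·2541 = 83079 + 179856 + 76230 = 339165.

339165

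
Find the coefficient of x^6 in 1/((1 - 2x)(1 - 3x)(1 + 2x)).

1261

Partial fractions give a closed form: a_n = (-1)·2^n + (9/5)·3^n + (1/5)·(-2)^n.
At n = 6: a_6 = 1261.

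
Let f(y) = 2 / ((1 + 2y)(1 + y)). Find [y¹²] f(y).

16382

Partial fractions give a closed form: a_n = (4)·(-2)^n + (-2)·(-1)^n.
At n = 12: a_12 = 16382.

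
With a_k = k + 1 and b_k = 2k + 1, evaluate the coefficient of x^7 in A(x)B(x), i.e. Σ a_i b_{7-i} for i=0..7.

Write out a_i and b_{7-i} for i = 0,…,7 and sum the products.
Σ = 1·15 + 2·13 + 3·11 + 4·9 + 5·7 + 6·5 + 7·3 + 8·1 = 204.

204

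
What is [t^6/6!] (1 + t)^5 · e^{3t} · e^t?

220096

The EGF product rule gives c_6 = Σ_{k_1+k_2+k_3=6} C(6; k_1,k_2,k_3) · ∏ g_i(k_i), where (1+t)^5 gives the falling factorial (5)_k; e^{3t} gives (3)^k; e^t gives (1)^k.
g_1(k) for k = 0…6: 1, 5, 20, 60, 120, 120, 0.
g_2(k) for k = 0…6: 1, 3, 9, 27, 81, 243, 729.
g_3(k) for k = 0…6: 1, 1, 1, 1, 1, 1, 1.
First combine the last two factors: h(k) = Σ_j C(k,j)·g_2(j)·g_3(k−j) for k = 0…6: 1, 4, 16, 64, 256, 1024, 4096.
c_6 = Σ_k C(6,k)·g_1(k)·h(6−k) = 1·1·4096 + 6·5·1024 + 15·20·256 + 20·60·64 + 15·120·16 + 6·120·4 = 4096 + 30720 + 76800 + 76800 + 28800 + 2880 = 220096.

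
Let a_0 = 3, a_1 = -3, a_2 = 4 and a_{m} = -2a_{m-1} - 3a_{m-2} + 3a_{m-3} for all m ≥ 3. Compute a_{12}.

The ordinary generating function has denominator 1 + 2y + 3y^2 - 3y^3.
Iterating the recurrence: a_0,…,a_{12} = 3, -3, 4, 10, -41, 64, 25, -365, 847, -524, -2588, 9289, -12386.

-12386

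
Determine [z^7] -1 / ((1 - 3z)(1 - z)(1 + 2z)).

-1934

Partial fractions give a closed form: a_n = (-9/10)·3^n + (1/6)·1^n + (-4/15)·(-2)^n.
At n = 7: a_7 = -1934.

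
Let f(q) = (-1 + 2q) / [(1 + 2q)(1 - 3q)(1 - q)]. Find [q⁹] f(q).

Partial fractions give a closed form: a_n = (-8/15)·(-2)^n + (-3/10)·3^n + (-1/6)·1^n.
At n = 9: a_9 = -5632.

-5632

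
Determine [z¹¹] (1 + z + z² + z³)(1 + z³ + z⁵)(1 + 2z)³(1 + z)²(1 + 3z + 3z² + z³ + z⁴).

(1 + z + z² + z³) has coefficients 1,1,1,1 for degrees 0…3.
(1 + z³ + z⁵) has coefficients 1,0,0,1,0,1,0,0,0,0,0,0 for degrees 0…11.
Multiplying by (1 + 2z)³ gives running coefficients 1,6,12,9,6,13,14,12,8,0,0,0 for degrees 0…11.
Multiplying by (1 + z)² gives running coefficients 1,8,25,39,36,34,46,53,46,28,8,0 for degrees 0…11.
Finally multiplying by (1 + 3z + 3z² + z³ + z⁴), the product of all factors after the first has coefficients 1,11,52,139,237,292,320,368,413,405,329,207 for degrees 0…11.
[z¹¹] = 1·207 + 1·329 + 1·405 + 1·413 = 1354.

1354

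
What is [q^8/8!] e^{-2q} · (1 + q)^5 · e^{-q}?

The EGF product rule gives c_8 = Σ_{k_1+k_2+k_3=8} C(8; k_1,k_2,k_3) · ∏ g_i(k_i), where e^{-2q} gives (-2)^k; (1+q)^5 gives the falling factorial (5)_k; e^{-q} gives (-1)^k.
g_1(k) for k = 0…8: 1, -2, 4, -8, 16, -32, 64, -128, 256.
g_2(k) for k = 0…8: 1, 5, 20, 60, 120, 120, 0, 0, 0.
g_3(k) for k = 0…8: 1, -1, 1, -1, 1, -1, 1, -1, 1.
First combine the last two factors: h(k) = Σ_j C(k,j)·g_2(j)·g_3(k−j) for k = 0…8: 1, 4, 11, 14, -19, -56, 151, 34, -1159.
c_8 = Σ_k C(8,k)·g_1(k)·h(8−k) = 1·1·(-1159) + 8·(-2)·34 + 28·4·151 + 56·(-8)·(-56) + 70·16·(-19) + 56·(-32)·14 + 28·64·11 + 8·(-128)·4 + 1·256·1 = −1159 − 544 + 16912 + 25088 − 21280 − 25088 + 19712 − 4096 + 256 = 9801.

9801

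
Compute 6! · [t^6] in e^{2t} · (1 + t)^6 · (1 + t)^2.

The EGF product rule gives c_6 = Σ_{k_1+k_2+k_3=6} C(6; k_1,k_2,k_3) · ∏ g_i(k_i), where e^{2t} gives (2)^k; (1+t)^6 gives the falling factorial (6)_k; (1+t)^2 gives the falling factorial (2)_k.
g_1(k) for k = 0…6: 1, 2, 4, 8, 16, 32, 64.
g_2(k) for k = 0…6: 1, 6, 30, 120, 360, 720, 720.
g_3(k) for k = 0…6: 1, 2, 2, 0, 0, 0, 0.
First combine the last two factors: h(k) = Σ_j C(k,j)·g_2(j)·g_3(k−j) for k = 0…6: 1, 8, 56, 336, 1680, 6720, 20160.
c_6 = Σ_k C(6,k)·g_1(k)·h(6−k) = 1·1·20160 + 6·2·6720 + 15·4·1680 + 20·8·336 + 15·16·56 + 6·32·8 + 1·64·1 = 20160 + 80640 + 100800 + 53760 + 13440 + 1536 + 64 = 270400.

270400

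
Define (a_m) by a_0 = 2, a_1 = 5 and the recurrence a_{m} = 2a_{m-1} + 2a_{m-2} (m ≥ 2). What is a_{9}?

15824

The ordinary generating function has denominator 1 - 2x - 2x^2.
Iterating the recurrence: a_0,…,a_{9} = 2, 5, 14, 38, 104, 284, 776, 2120, 5792, 15824.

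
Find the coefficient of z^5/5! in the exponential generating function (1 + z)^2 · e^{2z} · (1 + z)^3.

The EGF product rule gives c_5 = Σ_{k_1+k_2+k_3=5} C(5; k_1,k_2,k_3) · ∏ g_i(k_i), where (1+z)^2 gives the falling factorial (2)_k; e^{2z} gives (2)^k; (1+z)^3 gives the falling factorial (3)_k.
g_1(k) for k = 0…5: 1, 2, 2, 0, 0, 0.
g_2(k) for k = 0…5: 1, 2, 4, 8, 16, 32.
g_3(k) for k = 0…5: 1, 3, 6, 6, 0, 0.
First combine the last two factors: h(k) = Σ_j C(k,j)·g_2(j)·g_3(k−j) for k = 0…5: 1, 5, 22, 86, 304, 992.
c_5 = Σ_k C(5,k)·g_1(k)·h(5−k) = 1·1·992 + 5·2·304 + 10·2·86 = 992 + 3040 + 1720 = 5752.

5752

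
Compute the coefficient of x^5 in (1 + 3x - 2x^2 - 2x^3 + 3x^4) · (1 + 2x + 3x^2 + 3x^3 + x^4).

(1 + 3x - 2x^2 - 2x^3 + 3x^4) has coefficients 1,3,-2,-2,3 for degrees 0…4.
(1 + 2x + 3x^2 + 3x^3 + x^4) has coefficients 1,2,3,3,1,0 for degrees 0…5.
[x^5] = 1·0 + 3·1 − 2·3 − 2·3 + 3·2 = -3.

-3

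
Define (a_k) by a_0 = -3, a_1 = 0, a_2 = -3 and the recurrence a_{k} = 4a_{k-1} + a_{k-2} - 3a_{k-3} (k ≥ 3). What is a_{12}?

-995280

The ordinary generating function has denominator 1 - 4t - t^2 + 3t^3.
Iterating the recurrence: a_0,…,a_{12} = -3, 0, -3, -3, -15, -54, -222, -897, -3648, -14823, -60249, -244875, -995280.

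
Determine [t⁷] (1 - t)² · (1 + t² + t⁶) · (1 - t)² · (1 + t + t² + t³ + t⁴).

-7

(1 - t)² has coefficients 1,-2,1 for degrees 0…2.
(1 + t² + t⁶) has coefficients 1,0,1,0,0,0,1,0 for degrees 0…7.
Multiplying by (1 - t)² gives running coefficients 1,-2,2,-2,1,0,1,-2 for degrees 0…7.
Finally multiplying by (1 + t + t² + t³ + t⁴), the product of all factors after the first has coefficients 1,-1,1,-1,0,-1,2,-2 for degrees 0…7.
[t⁷] = 1·(-2) − 2·2 + 1·(-1) = -7.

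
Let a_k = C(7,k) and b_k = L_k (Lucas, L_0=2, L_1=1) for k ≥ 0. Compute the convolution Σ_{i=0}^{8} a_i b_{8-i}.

1364

The convolution is the x^8 coefficient of A(x)B(x).
Σ = 1·47 + 7·29 + 21·18 + 35·11 + 35·7 + 21·4 + 7·3 + 1·1 + 0·2 = 1364.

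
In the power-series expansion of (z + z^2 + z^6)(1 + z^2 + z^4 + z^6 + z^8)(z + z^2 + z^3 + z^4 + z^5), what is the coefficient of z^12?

(z + z^2 + z^6) has coefficients 0,1,1,0,0,0,1 for degrees 0…6.
(1 + z^2 + z^4 + z^6 + z^8) has coefficients 1,0,1,0,1,0,1,0,1,0,0,0,0 for degrees 0…12.
Finally multiplying by (z + z^2 + z^3 + z^4 + z^5), the product of all factors after the first has coefficients 0,1,1,2,2,3,2,3,2,3,2,2,1 for degrees 0…12.
[z^12] = 1·2 + 1·2 + 1·2 = 6.

6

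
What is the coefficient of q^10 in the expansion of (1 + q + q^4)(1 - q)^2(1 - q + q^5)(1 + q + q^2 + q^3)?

-2

(1 + q + q^4) has coefficients 1,1,0,0,1 for degrees 0…4.
(1 - q)^2 has coefficients 1,-2,1,0,0,0,0,0,0,0,0 for degrees 0…10.
Multiplying by (1 - q + q^5) gives running coefficients 1,-3,3,-1,0,1,-2,1,0,0,0 for degrees 0…10.
Finally multiplying by (1 + q + q^2 + q^3), the product of all factors after the first has coefficients 1,-2,1,0,-1,3,-2,0,0,-1,1 for degrees 0…10.
[q^10] = 1·1 + 1·(-1) + 1·(-2) = -2.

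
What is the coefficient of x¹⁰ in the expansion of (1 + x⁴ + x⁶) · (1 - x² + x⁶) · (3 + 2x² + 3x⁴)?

4

(1 + x⁴ + x⁶) has coefficients 1,0,0,0,1,0,1 for degrees 0…6.
(1 - x² + x⁶) has coefficients 1,0,-1,0,0,0,1,0,0,0,0 for degrees 0…10.
Finally multiplying by (3 + 2x² + 3x⁴), the product of all factors after the first has coefficients 3,0,-1,0,1,0,0,0,2,0,3 for degrees 0…10.
[x¹⁰] = 1·3 + 1·0 + 1·1 = 4.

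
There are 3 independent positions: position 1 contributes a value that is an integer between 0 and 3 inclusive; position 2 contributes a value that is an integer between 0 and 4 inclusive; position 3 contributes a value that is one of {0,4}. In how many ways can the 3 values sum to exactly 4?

5

The generating function for the choices is (1 + x + x^2 + x^3)·(1 + x + x^2 + x^3 + x^4)·(1 + x^4); the count is [x^4].
(1 + x + x^2 + x^3) has coefficients 1,1,1,1 for degrees 0…3.
(1 + x + x^2 + x^3 + x^4) has coefficients 1,1,1,1,1 for degrees 0…4.
Finally multiplying by (1 + x^4), the product of all factors after the first has coefficients 1,1,1,1,2 for degrees 0…4.
[x^4] = 1·2 + 1·1 + 1·1 + 1·1 = 5.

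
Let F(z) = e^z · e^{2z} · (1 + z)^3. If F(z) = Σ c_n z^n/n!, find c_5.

The EGF product rule gives c_5 = Σ_{k_1+k_2+k_3=5} C(5; k_1,k_2,k_3) · ∏ g_i(k_i), where e^z gives (1)^k; e^{2z} gives (2)^k; (1+z)^3 gives the falling factorial (3)_k.
g_1(k) for k = 0…5: 1, 1, 1, 1, 1, 1.
g_2(k) for k = 0…5: 1, 2, 4, 8, 16, 32.
g_3(k) for k = 0…5: 1, 3, 6, 6, 0, 0.
First combine the last two factors: h(k) = Σ_j C(k,j)·g_2(j)·g_3(k−j) for k = 0…5: 1, 5, 22, 86, 304, 992.
c_5 = Σ_k C(5,k)·g_1(k)·h(5−k) = 1·1·992 + 5·1·304 + 10·1·86 + 10·1·22 + 5·1·5 + 1·1·1 = 992 + 1520 + 860 + 220 + 25 + 1 = 3618.

3618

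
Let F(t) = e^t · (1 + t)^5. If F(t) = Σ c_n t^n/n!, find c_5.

The EGF product rule gives c_5 = Σ_{k_1+k_2=5} C(5; k_1,k_2) · ∏ g_i(k_i), where e^t gives (1)^k; (1+t)^5 gives the falling factorial (5)_k.
g_1(k) for k = 0…5: 1, 1, 1, 1, 1, 1.
g_2(k) for k = 0…5: 1, 5, 20, 60, 120, 120.
c_5 = Σ_k C(5,k)·g_1(k)·g_2(5−k) = 1·1·120 + 5·1·120 + 10·1·60 + 10·1·20 + 5·1·5 + 1·1·1 = 120 + 600 + 600 + 200 + 25 + 1 = 1546.

1546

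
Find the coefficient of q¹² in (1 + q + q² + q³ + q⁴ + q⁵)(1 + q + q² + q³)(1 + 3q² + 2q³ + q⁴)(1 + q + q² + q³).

(1 + q + q² + q³ + q⁴ + q⁵) has coefficients 1,1,1,1,1,1 for degrees 0…5.
(1 + q + q² + q³) has coefficients 1,1,1,1,0,0,0,0,0,0,0,0,0 for degrees 0…12.
Multiplying by (1 + 3q² + 2q³ + q⁴) gives running coefficients 1,1,4,6,6,6,3,1,0,0,0,0,0 for degrees 0…12.
Finally multiplying by (1 + q + q² + q³), the product of all factors after the first has coefficients 1,2,6,12,17,22,21,16,10,4,1,0,0 for degrees 0…12.
[q¹²] = 1·0 + 1·0 + 1·1 + 1·4 + 1·10 + 1·16 = 31.

31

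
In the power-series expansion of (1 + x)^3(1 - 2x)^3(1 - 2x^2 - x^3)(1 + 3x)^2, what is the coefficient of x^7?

-447

(1 + x)^3 has coefficients 1,3,3,1 for degrees 0…3.
(1 - 2x)^3 has coefficients 1,-6,12,-8,0,0,0,0 for degrees 0…7.
Multiplying by (1 - 2x^2 - x^3) gives running coefficients 1,-6,10,3,-18,4,8,0 for degrees 0…7.
Finally multiplying by (1 + 3x)^2, the product of all factors after the first has coefficients 1,0,-17,9,90,-77,-130,84 for degrees 0…7.
[x^7] = 1·84 + 3·(-130) + 3·(-77) + 1·90 = -447.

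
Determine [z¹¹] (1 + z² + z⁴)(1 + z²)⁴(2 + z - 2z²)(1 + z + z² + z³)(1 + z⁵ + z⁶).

68

(1 + z² + z⁴) has coefficients 1,0,1,0,1 for degrees 0…4.
(1 + z²)⁴ has coefficients 1,0,4,0,6,0,4,0,1,0,0,0 for degrees 0…11.
Multiplying by (2 + z - 2z²) gives running coefficients 2,1,6,4,4,6,-4,4,-6,1,-2,0 for degrees 0…11.
Multiplying by (1 + z + z² + z³) gives running coefficients 2,3,9,13,15,20,10,10,0,-5,-3,-7 for degrees 0…11.
Finally multiplying by (1 + z⁵ + z⁶), the product of all factors after the first has coefficients 2,3,9,13,15,22,15,22,22,23,32,23 for degrees 0…11.
[z¹¹] = 1·23 + 1·23 + 1·22 = 68.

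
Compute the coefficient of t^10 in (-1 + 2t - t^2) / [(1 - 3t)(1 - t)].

-39366

The denominator gives the recurrence a_n = 4a_(n−1) − 3a_(n−2) for n ≥ 3; the numerator fixes a_0 = -1, a_1 = -2, a_2 = -6.
Iterating: -1, -2, -6, -18, -54, -162, -486, -1458, -4374, -13122, -39366, so a_10 = -39366.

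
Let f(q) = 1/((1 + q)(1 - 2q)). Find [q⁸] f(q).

Partial fractions give a closed form: a_n = (1/3)·(-1)^n + (2/3)·2^n.
At n = 8: a_8 = 171.

171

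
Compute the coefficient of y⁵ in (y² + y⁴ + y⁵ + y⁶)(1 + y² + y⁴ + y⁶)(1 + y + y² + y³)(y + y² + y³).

(y² + y⁴ + y⁵ + y⁶) has coefficients 0,0,1,0,1,1 for degrees 0…5.
(1 + y² + y⁴ + y⁶) has coefficients 1,0,1,0,1,0 for degrees 0…5.
Multiplying by (1 + y + y² + y³) gives running coefficients 1,1,2,2,2,2 for degrees 0…5.
Finally multiplying by (y + y² + y³), the product of all factors after the first has coefficients 0,1,2,4,5,6 for degrees 0…5.
[y⁵] = 1·4 + 1·1 + 1·0 = 5.

5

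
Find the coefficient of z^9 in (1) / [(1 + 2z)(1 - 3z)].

Partial fractions give a closed form: a_n = (2/5)·(-2)^n + (3/5)·3^n.
At n = 9: a_9 = 11605.

11605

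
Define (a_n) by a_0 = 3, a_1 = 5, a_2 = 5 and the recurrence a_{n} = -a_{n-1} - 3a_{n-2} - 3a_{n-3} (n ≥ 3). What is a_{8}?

The ordinary generating function has denominator 1 + z + 3z^2 + 3z^3.
Iterating the recurrence: a_0,…,a_{8} = 3, 5, 5, -29, -1, 73, 17, -233, -37.

-37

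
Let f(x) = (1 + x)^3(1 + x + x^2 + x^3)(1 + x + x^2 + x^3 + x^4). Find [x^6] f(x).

27

(1 + x)^3 has coefficients 1,3,3,1 for degrees 0…3.
(1 + x + x^2 + x^3) has coefficients 1,1,1,1,0,0,0 for degrees 0…6.
Finally multiplying by (1 + x + x^2 + x^3 + x^4), the product of all factors after the first has coefficients 1,2,3,4,4,3,2 for degrees 0…6.
[x^6] = 1·2 + 3·3 + 3·4 + 1·4 = 27.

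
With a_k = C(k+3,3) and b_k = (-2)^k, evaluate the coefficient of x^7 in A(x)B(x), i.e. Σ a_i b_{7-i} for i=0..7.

The convolution is the x^7 coefficient of A(x)B(x).
Σ = 1·(-128) + 4·64 + 10·(-32) + 20·16 + 35·(-8) + 56·4 + 84·(-2) + 120·1 = 24.

24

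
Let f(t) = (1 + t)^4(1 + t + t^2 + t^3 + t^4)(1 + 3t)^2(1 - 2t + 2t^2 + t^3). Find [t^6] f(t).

(1 + t)^4 has coefficients 1,4,6,4,1 for degrees 0…4.
(1 + t + t^2 + t^3 + t^4) has coefficients 1,1,1,1,1,0,0 for degrees 0…6.
Multiplying by (1 + 3t)^2 gives running coefficients 1,7,16,16,16,15,9 for degrees 0…6.
Finally multiplying by (1 - 2t + 2t^2 + t^3), the product of all factors after the first has coefficients 1,5,4,-1,23,31,27 for degrees 0…6.
[t^6] = 1·27 + 4·31 + 6·23 + 4·(-1) + 1·4 = 289.

289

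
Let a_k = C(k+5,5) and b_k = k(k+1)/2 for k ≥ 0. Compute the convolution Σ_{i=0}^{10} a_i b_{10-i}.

24310

This is [x^10] in the product of the two ordinary generating functions.
Σ = 1·55 + 6·45 + 21·36 + 56·28 + 126·21 + 252·15 + 462·10 + 792·6 + 1287·3 + 2002·1 + 3003·0 = 24310.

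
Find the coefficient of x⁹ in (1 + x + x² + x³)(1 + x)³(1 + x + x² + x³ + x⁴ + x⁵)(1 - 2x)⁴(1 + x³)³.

-10

(1 + x + x² + x³) has coefficients 1,1,1,1 for degrees 0…3.
(1 + x)³ has coefficients 1,3,3,1,0,0,0,0,0,0 for degrees 0…9.
Multiplying by (1 + x + x² + x³ + x⁴ + x⁵) gives running coefficients 1,4,7,8,8,8,7,4,1,0 for degrees 0…9.
Multiplying by (1 - 2x)⁴ gives running coefficients 1,-4,-1,16,0,-24,-9,12,9,-8 for degrees 0…9.
Finally multiplying by (1 + x³)³, the product of all factors after the first has coefficients 1,-4,-1,19,-12,-27,42,0,-66,14 for degrees 0…9.
[x⁹] = 1·14 + 1·(-66) + 1·0 + 1·42 = -10.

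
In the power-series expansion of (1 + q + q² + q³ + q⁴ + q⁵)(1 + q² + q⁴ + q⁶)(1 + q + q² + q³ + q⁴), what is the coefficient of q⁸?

(1 + q + q² + q³ + q⁴ + q⁵) has coefficients 1,1,1,1,1,1 for degrees 0…5.
(1 + q² + q⁴ + q⁶) has coefficients 1,0,1,0,1,0,1,0,0 for degrees 0…8.
Finally multiplying by (1 + q + q² + q³ + q⁴), the product of all factors after the first has coefficients 1,1,2,2,3,2,3,2,2 for degrees 0…8.
[q⁸] = 1·2 + 1·2 + 1·3 + 1·2 + 1·3 + 1·2 = 14.

14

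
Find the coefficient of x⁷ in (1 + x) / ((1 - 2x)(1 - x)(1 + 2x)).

170

Partial fractions give a closed form: a_n = (3/2)·2^n + (-2/3)·1^n + (1/6)·(-2)^n.
At n = 7: a_7 = 170.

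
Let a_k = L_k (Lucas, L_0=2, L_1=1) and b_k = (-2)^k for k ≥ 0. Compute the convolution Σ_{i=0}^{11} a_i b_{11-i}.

The convolution is the t^11 coefficient of A(t)B(t).
Σ = 2·(-2048) + 1·1024 + 3·(-512) + 4·256 + 7·(-128) + 11·64 + 18·(-32) + 29·16 + 47·(-8) + 76·4 + 123·(-2) + 199·1 = -4007.

-4007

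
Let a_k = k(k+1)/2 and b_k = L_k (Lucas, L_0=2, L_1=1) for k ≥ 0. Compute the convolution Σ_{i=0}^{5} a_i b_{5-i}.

This is [x^5] in the product of the two ordinary generating functions.
Σ = 0·11 + 1·7 + 3·4 + 6·3 + 10·1 + 15·2 = 77.

77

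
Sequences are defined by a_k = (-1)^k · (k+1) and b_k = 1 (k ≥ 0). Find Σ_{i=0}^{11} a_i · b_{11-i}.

The convolution is the t^11 coefficient of A(t)B(t).
Σ = 1·1 − 2·1 + 3·1 − 4·1 + 5·1 − 6·1 + 7·1 − 8·1 + 9·1 − 10·1 + 11·1 − 12·1 = -6.

-6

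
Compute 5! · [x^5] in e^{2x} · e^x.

243

The EGF product rule gives c_5 = Σ_{k_1+k_2=5} C(5; k_1,k_2) · ∏ g_i(k_i), where e^{2x} gives (2)^k; e^x gives (1)^k.
g_1(k) for k = 0…5: 1, 2, 4, 8, 16, 32.
g_2(k) for k = 0…5: 1, 1, 1, 1, 1, 1.
c_5 = Σ_k C(5,k)·g_1(k)·g_2(5−k) = 1·1·1 + 5·2·1 + 10·4·1 + 10·8·1 + 5·16·1 + 1·32·1 = 1 + 10 + 40 + 80 + 80 + 32 = 243.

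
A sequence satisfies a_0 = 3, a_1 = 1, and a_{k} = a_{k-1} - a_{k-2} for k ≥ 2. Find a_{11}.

The ordinary generating function has denominator 1 - z + z^2.
Iterating the recurrence: a_0,…,a_{11} = 3, 1, -2, -3, -1, 2, 3, 1, -2, -3, -1, 2.

2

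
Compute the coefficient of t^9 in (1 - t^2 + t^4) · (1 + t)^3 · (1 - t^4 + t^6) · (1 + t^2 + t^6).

0

(1 - t^2 + t^4) has coefficients 1,0,-1,0,1 for degrees 0…4.
(1 + t)^3 has coefficients 1,3,3,1,0,0,0,0,0,0 for degrees 0…9.
Multiplying by (1 - t^4 + t^6) gives running coefficients 1,3,3,1,-1,-3,-2,2,3,1 for degrees 0…9.
Finally multiplying by (1 + t^2 + t^6), the product of all factors after the first has coefficients 1,3,4,4,2,-2,-2,2,4,4 for degrees 0…9.
[t^9] = 1·4 − 1·2 + 1·(-2) = 0.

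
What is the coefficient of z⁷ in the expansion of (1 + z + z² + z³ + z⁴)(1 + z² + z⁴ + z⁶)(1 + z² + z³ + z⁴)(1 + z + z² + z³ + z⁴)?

37

(1 + z + z² + z³ + z⁴) has coefficients 1,1,1,1,1 for degrees 0…4.
(1 + z² + z⁴ + z⁶) has coefficients 1,0,1,0,1,0,1,0 for degrees 0…7.
Multiplying by (1 + z² + z³ + z⁴) gives running coefficients 1,0,2,1,3,1,3,1 for degrees 0…7.
Finally multiplying by (1 + z + z² + z³ + z⁴), the product of all factors after the first has coefficients 1,1,3,4,7,7,10,9 for degrees 0…7.
[z⁷] = 1·9 + 1·10 + 1·7 + 1·7 + 1·4 = 37.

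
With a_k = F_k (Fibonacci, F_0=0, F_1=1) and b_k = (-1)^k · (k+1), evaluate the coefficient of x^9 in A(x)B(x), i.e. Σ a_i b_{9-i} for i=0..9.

The convolution is the x^9 coefficient of A(x)B(x).
Σ = 0·(-10) + 1·9 + 1·(-8) + 2·7 + 3·(-6) + 5·5 + 8·(-4) + 13·3 + 21·(-2) + 34·1 = 21.

21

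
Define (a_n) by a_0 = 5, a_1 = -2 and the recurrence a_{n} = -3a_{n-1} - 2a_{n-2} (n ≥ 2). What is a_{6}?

-184

The ordinary generating function has denominator 1 + 3q + 2q^2.
Iterating the recurrence: a_0,…,a_{6} = 5, -2, -4, 16, -40, 88, -184.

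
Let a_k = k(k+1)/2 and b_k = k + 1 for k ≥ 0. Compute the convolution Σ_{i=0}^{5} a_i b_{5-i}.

70

Write out a_i and b_{5-i} for i = 0,…,5 and sum the products.
Σ = 0·6 + 1·5 + 3·4 + 6·3 + 10·2 + 15·1 = 70.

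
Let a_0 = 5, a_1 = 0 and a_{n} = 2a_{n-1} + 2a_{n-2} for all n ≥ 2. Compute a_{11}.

The ordinary generating function has denominator 1 - 2x - 2x^2.
Iterating the recurrence: a_0,…,a_{11} = 5, 0, 10, 20, 60, 160, 440, 1200, 3280, 8960, 24480, 66880.

66880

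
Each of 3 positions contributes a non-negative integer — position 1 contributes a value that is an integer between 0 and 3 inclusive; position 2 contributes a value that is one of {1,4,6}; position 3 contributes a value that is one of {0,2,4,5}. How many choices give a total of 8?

The generating function for the choices is (1 + z + z^2 + z^3)·(z + z^4 + z^6)·(1 + z^2 + z^4 + z^5); the count is [z^8].
(1 + z + z^2 + z^3) has coefficients 1,1,1,1 for degrees 0…3.
(z + z^4 + z^6) has coefficients 0,1,0,0,1,0,1,0,0 for degrees 0…8.
Finally multiplying by (1 + z^2 + z^4 + z^5), the product of all factors after the first has coefficients 0,1,0,1,1,1,3,0,2 for degrees 0…8.
[z^8] = 1·2 + 1·0 + 1·3 + 1·1 = 6.

6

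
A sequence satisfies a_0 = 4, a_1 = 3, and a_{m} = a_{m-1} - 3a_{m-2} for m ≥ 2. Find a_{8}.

-261

The ordinary generating function has denominator 1 - q + 3q^2.
Iterating the recurrence: a_0,…,a_{8} = 4, 3, -9, -18, 9, 63, 36, -153, -261.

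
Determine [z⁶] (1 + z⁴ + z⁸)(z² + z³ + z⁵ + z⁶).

(1 + z⁴ + z⁸) has coefficients 1,0,0,0,1,0,0 for degrees 0…6.
(z² + z³ + z⁵ + z⁶) has coefficients 0,0,1,1,0,1,1 for degrees 0…6.
[z⁶] = 1·1 + 1·1 = 2.

2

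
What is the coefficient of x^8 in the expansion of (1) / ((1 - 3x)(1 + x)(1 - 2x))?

14421

Partial fractions give a closed form: a_n = (9/4)·3^n + (1/12)·(-1)^n + (-4/3)·2^n.
At n = 8: a_8 = 14421.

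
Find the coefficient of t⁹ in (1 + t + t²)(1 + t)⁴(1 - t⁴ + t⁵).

(1 + t + t²) has coefficients 1,1,1 for degrees 0…2.
(1 + t)⁴ has coefficients 1,4,6,4,1,0,0,0,0,0 for degrees 0…9.
Finally multiplying by (1 - t⁴ + t⁵), the product of all factors after the first has coefficients 1,4,6,4,0,-3,-2,2,3,1 for degrees 0…9.
[t⁹] = 1·1 + 1·3 + 1·2 = 6.

6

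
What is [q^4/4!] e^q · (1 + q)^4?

The EGF product rule gives c_4 = Σ_{k_1+k_2=4} C(4; k_1,k_2) · ∏ g_i(k_i), where e^q gives (1)^k; (1+q)^4 gives the falling factorial (4)_k.
g_1(k) for k = 0…4: 1, 1, 1, 1, 1.
g_2(k) for k = 0…4: 1, 4, 12, 24, 24.
c_4 = Σ_k C(4,k)·g_1(k)·g_2(4−k) = 1·1·24 + 4·1·24 + 6·1·12 + 4·1·4 + 1·1·1 = 24 + 96 + 72 + 16 + 1 = 209.

209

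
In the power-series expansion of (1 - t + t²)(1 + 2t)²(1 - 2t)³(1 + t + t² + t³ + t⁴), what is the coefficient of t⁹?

(1 - t + t²) has coefficients 1,-1,1 for degrees 0…2.
(1 + 2t)² has coefficients 1,4,4,0,0,0,0,0,0,0 for degrees 0…9.
Multiplying by (1 - 2t)³ gives running coefficients 1,-2,-8,16,16,-32,0,0,0,0 for degrees 0…9.
Finally multiplying by (1 + t + t² + t³ + t⁴), the product of all factors after the first has coefficients 1,-1,-9,7,23,-10,-8,0,-16,-32 for degrees 0…9.
[t⁹] = 1·(-32) − 1·(-16) + 1·0 = -16.

-16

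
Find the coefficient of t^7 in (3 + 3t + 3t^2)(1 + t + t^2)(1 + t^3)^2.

12

(3 + 3t + 3t^2) has coefficients 3,3,3 for degrees 0…2.
(1 + t + t^2) has coefficients 1,1,1,0,0,0,0,0 for degrees 0…7.
Finally multiplying by (1 + t^3)^2, the product of all factors after the first has coefficients 1,1,1,2,2,2,1,1 for degrees 0…7.
[t^7] = 3·1 + 3·1 + 3·2 = 12.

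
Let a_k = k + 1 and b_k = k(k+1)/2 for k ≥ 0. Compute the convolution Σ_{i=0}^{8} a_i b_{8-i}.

This is [x^8] in the product of the two ordinary generating functions.
Σ = 1·36 + 2·28 + 3·21 + 4·15 + 5·10 + 6·6 + 7·3 + 8·1 + 9·0 = 330.

330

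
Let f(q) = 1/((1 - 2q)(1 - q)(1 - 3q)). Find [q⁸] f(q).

28501

The denominator gives the recurrence a_n = 6a_(n−1) − 11a_(n−2) + 6a_(n−3) for n ≥ 3; the numerator fixes a_0 = 1, a_1 = 6, a_2 = 25.
Iterating: 1, 6, 25, 90, 301, 966, 3025, 9330, 28501, so a_8 = 28501.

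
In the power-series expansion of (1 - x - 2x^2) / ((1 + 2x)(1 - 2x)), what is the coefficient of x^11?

The denominator gives the recurrence a_n = 4a_(n−2) for n ≥ 3; the numerator fixes a_0 = 1, a_1 = -1, a_2 = 2.
Iterating: 1, -1, 2, -4, 8, -16, 32, -64, 128, -256, 512, -1024, so a_11 = -1024.

-1024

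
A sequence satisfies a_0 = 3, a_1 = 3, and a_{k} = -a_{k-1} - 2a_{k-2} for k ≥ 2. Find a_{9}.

-69

The ordinary generating function has denominator 1 + z + 2z^2.
Iterating the recurrence: a_0,…,a_{9} = 3, 3, -9, 3, 15, -21, -9, 51, -33, -69.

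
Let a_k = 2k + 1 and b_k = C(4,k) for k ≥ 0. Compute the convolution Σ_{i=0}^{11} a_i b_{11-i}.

The convolution is the x^11 coefficient of A(x)B(x).
Σ = 1·0 + 3·0 + 5·0 + 7·0 + 9·0 + 11·0 + 13·0 + 15·1 + 17·4 + 19·6 + 21·4 + 23·1 = 304.

304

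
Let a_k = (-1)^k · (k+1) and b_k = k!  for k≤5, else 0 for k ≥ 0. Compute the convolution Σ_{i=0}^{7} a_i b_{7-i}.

Write out a_i and b_{7-i} for i = 0,…,7 and sum the products.
Σ = 1·0 − 2·0 + 3·120 − 4·24 + 5·6 − 6·2 + 7·1 − 8·1 = 281.

281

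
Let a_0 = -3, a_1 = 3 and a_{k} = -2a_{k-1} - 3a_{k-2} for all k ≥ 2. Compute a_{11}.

The ordinary generating function has denominator 1 + 2z + 3z^2.
Iterating the recurrence: a_0,…,a_{11} = -3, 3, 3, -15, 21, 3, -69, 129, -51, -285, 723, -591.

-591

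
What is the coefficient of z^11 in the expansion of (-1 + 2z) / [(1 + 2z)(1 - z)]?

2731

Partial fractions give a closed form: a_n = (-4/3)·(-2)^n + (1/3)·1^n.
At n = 11: a_11 = 2731.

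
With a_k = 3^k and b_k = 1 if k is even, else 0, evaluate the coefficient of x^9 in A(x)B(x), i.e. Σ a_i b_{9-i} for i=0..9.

The convolution is the t^9 coefficient of A(t)B(t).
Σ = 1·0 + 3·1 + 9·0 + 27·1 + 81·0 + 243·1 + 729·0 + 2187·1 + 6561·0 + 19683·1 = 22143.

22143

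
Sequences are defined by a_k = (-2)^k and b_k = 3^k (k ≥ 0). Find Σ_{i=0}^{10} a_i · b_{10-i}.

Write out a_i and b_{10-i} for i = 0,…,10 and sum the products.
Σ = 1·59049 − 2·19683 + 4·6561 − 8·2187 + 16·729 − 32·243 + 64·81 − 128·27 + 256·9 − 512·3 + 1024·1 = 35839.

35839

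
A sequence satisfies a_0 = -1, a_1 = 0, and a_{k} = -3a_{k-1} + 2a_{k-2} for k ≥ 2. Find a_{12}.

-567334

The ordinary generating function has denominator 1 + 3y - 2y^2.
Iterating the recurrence: a_0,…,a_{12} = -1, 0, -2, 6, -22, 78, -278, 990, -3526, 12558, -44726, 159294, -567334.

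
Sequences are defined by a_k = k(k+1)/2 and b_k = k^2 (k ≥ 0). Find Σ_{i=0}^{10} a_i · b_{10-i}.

2079

Write out a_i and b_{10-i} for i = 0,…,10 and sum the products.
Σ = 0·100 + 1·81 + 3·64 + 6·49 + 10·36 + 15·25 + 21·16 + 28·9 + 36·4 + 45·1 + 55·0 = 2079.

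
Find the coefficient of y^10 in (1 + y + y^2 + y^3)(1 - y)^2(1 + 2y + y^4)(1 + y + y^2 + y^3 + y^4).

2

(1 + y + y^2 + y^3) has coefficients 1,1,1,1 for degrees 0…3.
(1 - y)^2 has coefficients 1,-2,1,0,0,0,0,0,0,0,0 for degrees 0…10.
Multiplying by (1 + 2y + y^4) gives running coefficients 1,0,-3,2,1,-2,1,0,0,0,0 for degrees 0…10.
Finally multiplying by (1 + y + y^2 + y^3 + y^4), the product of all factors after the first has coefficients 1,1,-2,0,1,-2,-1,2,0,-1,1 for degrees 0…10.
[y^10] = 1·1 + 1·(-1) + 1·0 + 1·2 = 2.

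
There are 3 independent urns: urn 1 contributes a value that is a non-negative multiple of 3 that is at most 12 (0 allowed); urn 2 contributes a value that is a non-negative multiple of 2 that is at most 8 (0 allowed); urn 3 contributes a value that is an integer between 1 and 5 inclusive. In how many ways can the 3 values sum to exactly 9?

7

The generating function for the choices is (1 + x³ + x⁶ + x⁹ + x¹²)·(1 + x² + x⁴ + x⁶ + x⁸)·(x + x² + x³ + x⁴ + x⁵); the count is [x⁹].
(1 + x³ + x⁶ + x⁹ + x¹²) has coefficients 1,0,0,1,0,0,1,0,0,1 for degrees 0…9.
(1 + x² + x⁴ + x⁶ + x⁸) has coefficients 1,0,1,0,1,0,1,0,1,0 for degrees 0…9.
Finally multiplying by (x + x² + x³ + x⁴ + x⁵), the product of all factors after the first has coefficients 0,1,1,2,2,3,2,3,2,3 for degrees 0…9.
[x⁹] = 1·3 + 1·2 + 1·2 + 1·0 = 7.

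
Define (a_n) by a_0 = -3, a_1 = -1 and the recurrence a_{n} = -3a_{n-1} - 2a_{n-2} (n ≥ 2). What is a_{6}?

249

The ordinary generating function has denominator 1 + 3z + 2z^2.
Iterating the recurrence: a_0,…,a_{6} = -3, -1, 9, -25, 57, -121, 249.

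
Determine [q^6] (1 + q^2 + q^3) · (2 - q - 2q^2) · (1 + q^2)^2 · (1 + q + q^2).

(1 + q^2 + q^3) has coefficients 1,0,1,1 for degrees 0…3.
(2 - q - 2q^2) has coefficients 2,-1,-2,0,0,0,0 for degrees 0…6.
Multiplying by (1 + q^2)^2 gives running coefficients 2,-1,2,-2,-2,-1,-2 for degrees 0…6.
Finally multiplying by (1 + q + q^2), the product of all factors after the first has coefficients 2,1,3,-1,-2,-5,-5 for degrees 0…6.
[q^6] = 1·(-5) + 1·(-2) + 1·(-1) = -8.

-8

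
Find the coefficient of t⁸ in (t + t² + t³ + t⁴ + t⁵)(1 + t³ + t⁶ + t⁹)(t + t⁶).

(t + t² + t³ + t⁴ + t⁵) has coefficients 0,1,1,1,1,1 for degrees 0…5.
(1 + t³ + t⁶ + t⁹) has coefficients 1,0,0,1,0,0,1,0,0 for degrees 0…8.
Finally multiplying by (t + t⁶), the product of all factors after the first has coefficients 0,1,0,0,1,0,1,1,0 for degrees 0…8.
[t⁸] = 1·1 + 1·1 + 1·0 + 1·1 + 1·0 = 3.

3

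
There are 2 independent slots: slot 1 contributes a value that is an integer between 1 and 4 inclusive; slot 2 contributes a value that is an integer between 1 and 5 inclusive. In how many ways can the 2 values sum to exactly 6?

The generating function for the choices is (x + x² + x³ + x⁴)·(x + x² + x³ + x⁴ + x⁵); the count is [x⁶].
(x + x² + x³ + x⁴) has coefficients 0,1,1,1,1 for degrees 0…4.
(x + x² + x³ + x⁴ + x⁵) has coefficients 0,1,1,1,1,1,0 for degrees 0…6.
[x⁶] = 1·1 + 1·1 + 1·1 + 1·1 = 4.

4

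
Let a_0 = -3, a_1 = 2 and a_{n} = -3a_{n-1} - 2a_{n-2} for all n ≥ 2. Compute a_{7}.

-124

The ordinary generating function has denominator 1 + 3t + 2t^2.
Iterating the recurrence: a_0,…,a_{7} = -3, 2, 0, -4, 12, -28, 60, -124.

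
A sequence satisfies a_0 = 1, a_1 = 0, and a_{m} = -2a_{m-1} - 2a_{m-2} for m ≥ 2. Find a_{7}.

-16

The ordinary generating function has denominator 1 + 2t + 2t^2.
Iterating the recurrence: a_0,…,a_{7} = 1, 0, -2, 4, -4, 0, 8, -16.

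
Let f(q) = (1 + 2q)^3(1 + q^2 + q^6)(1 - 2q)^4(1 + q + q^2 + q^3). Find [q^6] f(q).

-29

(1 + 2q)^3 has coefficients 1,6,12,8 for degrees 0…3.
(1 + q^2 + q^6) has coefficients 1,0,1,0,0,0,1 for degrees 0…6.
Multiplying by (1 - 2q)^4 gives running coefficients 1,-8,25,-40,40,-32,17 for degrees 0…6.
Finally multiplying by (1 + q + q^2 + q^3), the product of all factors after the first has coefficients 1,-7,18,-22,17,-7,-15 for degrees 0…6.
[q^6] = 1·(-15) + 6·(-7) + 12·17 + 8·(-22) = -29.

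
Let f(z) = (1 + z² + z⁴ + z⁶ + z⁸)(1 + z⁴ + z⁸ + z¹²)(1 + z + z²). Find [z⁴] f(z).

3

(1 + z² + z⁴ + z⁶ + z⁸) has coefficients 1,0,1,0,1 for degrees 0…4.
(1 + z⁴ + z⁸ + z¹²) has coefficients 1,0,0,0,1 for degrees 0…4.
Finally multiplying by (1 + z + z²), the product of all factors after the first has coefficients 1,1,1,0,1 for degrees 0…4.
[z⁴] = 1·1 + 1·1 + 1·1 = 3.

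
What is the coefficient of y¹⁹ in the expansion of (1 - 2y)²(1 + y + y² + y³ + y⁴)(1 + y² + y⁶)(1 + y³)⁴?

(1 - 2y)² has coefficients 1,-4,4 for degrees 0…2.
(1 + y + y² + y³ + y⁴) has coefficients 1,1,1,1,1,0,0,0,0,0,0,0,0,0,0,0,0,0,0,0 for degrees 0…19.
Multiplying by (1 + y² + y⁶) gives running coefficients 1,1,2,2,2,1,2,1,1,1,1,0,0,0,0,0,0,0,0,0 for degrees 0…19.
Finally multiplying by (1 + y³)⁴, the product of all factors after the first has coefficients 1,1,2,6,6,9,16,15,17,25,21,18,25,19,12,16,12,5,6,5 for degrees 0…19.
[y¹⁹] = 1·5 − 4·6 + 4·5 = 1.

1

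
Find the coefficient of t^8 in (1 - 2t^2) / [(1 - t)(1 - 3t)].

7655

The denominator gives the recurrence a_n = 4a_(n−1) − 3a_(n−2) for n ≥ 3; the numerator fixes a_0 = 1, a_1 = 4, a_2 = 11.
Iterating: 1, 4, 11, 32, 95, 284, 851, 2552, 7655, so a_8 = 7655.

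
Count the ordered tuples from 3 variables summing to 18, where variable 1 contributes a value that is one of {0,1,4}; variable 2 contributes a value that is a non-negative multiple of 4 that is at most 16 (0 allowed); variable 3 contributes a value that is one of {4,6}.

The generating function for the choices is (1 + x + x⁴)·(1 + x⁴ + x⁸ + x¹² + x¹⁶)·(x⁴ + x⁶); the count is [x¹⁸].
(1 + x + x⁴) has coefficients 1,1,0,0,1 for degrees 0…4.
(1 + x⁴ + x⁸ + x¹² + x¹⁶) has coefficients 1,0,0,0,1,0,0,0,1,0,0,0,1,0,0,0,1,0,0 for degrees 0…18.
Finally multiplying by (x⁴ + x⁶), the product of all factors after the first has coefficients 0,0,0,0,1,0,1,0,1,0,1,0,1,0,1,0,1,0,1 for degrees 0…18.
[x¹⁸] = 1·1 + 1·0 + 1·1 = 2.

2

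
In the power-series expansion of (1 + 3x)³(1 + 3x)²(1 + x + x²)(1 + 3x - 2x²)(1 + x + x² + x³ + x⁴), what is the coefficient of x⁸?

(1 + 3x)³ has coefficients 1,9,27,27 for degrees 0…3.
(1 + 3x)² has coefficients 1,6,9,0,0,0,0,0,0 for degrees 0…8.
Multiplying by (1 + x + x²) gives running coefficients 1,7,16,15,9,0,0,0,0 for degrees 0…8.
Multiplying by (1 + 3x - 2x²) gives running coefficients 1,10,35,49,22,-3,-18,0,0 for degrees 0…8.
Finally multiplying by (1 + x + x² + x³ + x⁴), the product of all factors after the first has coefficients 1,11,46,95,117,113,85,50,1 for degrees 0…8.
[x⁸] = 1·1 + 9·50 + 27·85 + 27·113 = 5797.

5797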